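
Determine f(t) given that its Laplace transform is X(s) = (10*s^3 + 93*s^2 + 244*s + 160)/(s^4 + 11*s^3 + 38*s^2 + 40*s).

Factor the denominator: s^4 + 11*s^3 + 38*s^2 + 40*s = s*(s + 2)*(s + 4)*(s + 5).
Partial fraction decomposition gives [4/(s + 4)] + [-1/(s + 5)] + [3/(s + 2)] + [4/s].
Invert each term: 4/(s + 4) ↔ 4e^(-4t); -1/(s + 5) ↔ -e^(-5t); 3/(s + 2) ↔ 3e^(-2t); 4/(s - 0) ↔ 4e^(0t).

f(t) = 4 + 3*exp(-2*t) + 4*exp(-4*t) - exp(-5*t)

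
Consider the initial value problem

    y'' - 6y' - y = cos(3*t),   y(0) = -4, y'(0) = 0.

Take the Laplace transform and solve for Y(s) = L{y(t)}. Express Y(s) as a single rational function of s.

Take the Laplace transform of both sides.
Using L{y''} = s^2 Y - s·y(0) - y'(0) and L{y'} = sY - y(0), with y(0) = -4, y'(0) = 0, the left side becomes (s^2 - 6*s - 1)Y - (-4*s + 24).
The right side is L{cos(3*t)} = s/(s^2 + 9).
So (s^2 - 6*s - 1)Y = s/(s^2 + 9) + (-4*s + 24).
Divide through and combine into a single rational function.

Y(s) = (-4*s^3 + 24*s^2 - 35*s + 216)/(s^4 - 6*s^3 + 8*s^2 - 54*s - 9)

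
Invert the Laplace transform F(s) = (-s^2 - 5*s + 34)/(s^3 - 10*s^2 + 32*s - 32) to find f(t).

Factor the denominator: s^3 - 10*s^2 + 32*s - 32 = (s - 4)^2*(s - 2).
Partial fraction decomposition gives [-6/(s - 4)] + [-1/(s - 4)^2] + [5/(s - 2)].
Invert each term: -6/(s - 4) ↔ -6e^(4t); -1/(s - 4)^2 ↔ -t·e^(4t); 5/(s - 2) ↔ 5e^(2t).

f(t) = -t*exp(4*t) - 6*exp(4*t) + 5*exp(2*t)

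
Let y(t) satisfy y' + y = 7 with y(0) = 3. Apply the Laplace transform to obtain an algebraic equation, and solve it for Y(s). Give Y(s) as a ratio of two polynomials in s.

Y(s) = (3*s + 7)/(s^2 + s)

Apply the Laplace transform to the equation.
Using L{y'} = sY - y(0) = sY - 3, the left side becomes (s + 1)Y - (3).
The right side is L{7} = 7/s.
So (s + 1)Y = 7/s + (3).
Isolate Y and clear denominators.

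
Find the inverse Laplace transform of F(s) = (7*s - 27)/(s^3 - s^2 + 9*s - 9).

Factor the denominator: s^3 - s^2 + 9*s - 9 = (s - 1)*(s^2 + 9).
Partial fraction decomposition gives [-2/(s - 1)] + [2*s/(s^2 + 9)] + [9/(s^2 + 9)].
Invert each term: -2/(s - 1) ↔ -2e^(t); 2·s/(s^2 + 9) ↔ 2cos(3t); 3·3/(s^2 + 9) ↔ 3sin(3t).

-2*exp(t) + 3*sin(3*t) + 2*cos(3*t)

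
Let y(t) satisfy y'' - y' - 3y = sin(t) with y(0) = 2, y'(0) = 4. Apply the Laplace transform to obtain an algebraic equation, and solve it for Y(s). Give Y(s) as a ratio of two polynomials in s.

Y(s) = (2*s^3 + 2*s^2 + 2*s + 3)/(s^4 - s^3 - 2*s^2 - s - 3)

Laplace-transform each side.
With L{y''} = s^2 Y - s·y(0) - y'(0) and L{y'} = sY - y(0), with y(0) = 2, y'(0) = 4: the LHS transforms to (s^2 - s - 3)Y - (2*s + 2).
The right side is L{sin(t)} = 1/(s^2 + 1).
So (s^2 - s - 3)Y = 1/(s^2 + 1) + (2*s + 2).
Solve for Y(s) and write it as one ratio of polynomials.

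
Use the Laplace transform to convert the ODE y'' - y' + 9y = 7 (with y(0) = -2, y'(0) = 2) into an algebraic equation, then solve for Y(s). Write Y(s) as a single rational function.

Apply the Laplace transform to the equation.
Using L{y''} = s^2 Y - s·y(0) - y'(0) and L{y'} = sY - y(0), with y(0) = -2, y'(0) = 2, the left side becomes (s^2 - s + 9)Y - (-2*s + 4).
The right side is L{7} = 7/s.
So (s^2 - s + 9)Y = 7/s + (-2*s + 4).
Isolate Y and clear denominators.

Y(s) = (-2*s^2 + 4*s + 7)/(s^3 - s^2 + 9*s)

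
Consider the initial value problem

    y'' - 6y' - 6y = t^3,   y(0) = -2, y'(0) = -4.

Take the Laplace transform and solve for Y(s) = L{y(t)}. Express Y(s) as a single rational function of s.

Apply the Laplace transform to the equation.
With L{y''} = s^2 Y - s·y(0) - y'(0) and L{y'} = sY - y(0), with y(0) = -2, y'(0) = -4: the LHS transforms to (s^2 - 6*s - 6)Y - (-2*s + 8).
The right side is L{t^3} = 6/s^4.
So (s^2 - 6*s - 6)Y = 6/s^4 + (-2*s + 8).
Solve for Y(s) and write it as one ratio of polynomials.

Y(s) = (-2*s^5 + 8*s^4 + 6)/(s^6 - 6*s^5 - 6*s^4)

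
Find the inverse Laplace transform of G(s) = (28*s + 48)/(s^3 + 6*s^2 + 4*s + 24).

Factor the denominator: s^3 + 6*s^2 + 4*s + 24 = (s + 6)*(s^2 + 4).
Partial fraction decomposition gives [-3/(s + 6)] + [3*s/(s^2 + 4)] + [10/(s^2 + 4)].
Invert each term: -3/(s + 6) ↔ -3e^(-6t); 3·s/(s^2 + 4) ↔ 3cos(2t); 5·2/(s^2 + 4) ↔ 5sin(2t).

5*sin(2*t) + 3*cos(2*t) - 3*exp(-6*t)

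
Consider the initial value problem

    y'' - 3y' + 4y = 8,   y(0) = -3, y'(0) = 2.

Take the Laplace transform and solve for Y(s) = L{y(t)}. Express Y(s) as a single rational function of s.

Laplace-transform each side.
The derivative rules (L{y''} = s^2 Y - s·y(0) - y'(0) and L{y'} = sY - y(0), with y(0) = -3, y'(0) = 2) turn the left side into (s^2 - 3*s + 4)Y - (-3*s + 11).
The right side is L{8} = 8/s.
So (s^2 - 3*s + 4)Y = 8/s + (-3*s + 11).
Solve for Y(s) and write it as one ratio of polynomials.

Y(s) = (-3*s^2 + 11*s + 8)/(s^3 - 3*s^2 + 4*s)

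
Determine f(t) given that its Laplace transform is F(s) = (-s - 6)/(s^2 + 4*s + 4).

Factor the denominator: s^2 + 4*s + 4 = (s + 2)^2.
Partial fraction decomposition gives [-1/(s + 2)] + [-4/(s + 2)^2].
Invert each term: -1/(s + 2) ↔ -e^(-2t); -4/(s + 2)^2 ↔ -4t·e^(-2t).

f(t) = -4*t*exp(-2*t) - exp(-2*t)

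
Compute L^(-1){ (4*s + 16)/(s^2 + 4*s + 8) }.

4*exp(-2*t)*sin(2*t) + 4*exp(-2*t)*cos(2*t)

Complete the square in the denominator: s^2 + 4*s + 8 = (s + 2)^2 + 2^2.
Split the numerator to match: 4*s + 16 = 4·(s + 2) + 4·2.
Invert each term: 4·(s + 2)/((s + 2)^2 + 4) ↔ 4e^(-2t)cos(2t); 4·2/((s + 2)^2 + 4) ↔ 4e^(-2t)sin(2t).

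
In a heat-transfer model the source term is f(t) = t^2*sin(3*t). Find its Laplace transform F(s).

F(s) = 18*(s^2 - 3)/(s^2 + 9)^3

L{sin(3t)} = 3/(s^2 + 9).
Then apply L{t^2·g(t)} = (-1)^2 d^2/ds^2[G(s)] with G(s) = 3/(s^2 + 9):
differentiating 2 times and applying the sign gives 18*(s^2 - 3)/(s^2 + 9)^3.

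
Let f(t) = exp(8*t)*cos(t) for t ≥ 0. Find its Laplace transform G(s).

L{cos(t)} = s/(s^2 + 1).
By the first shifting theorem, multiplying by e^(8t) replaces s with s - 8.

G(s) = (s - 8)/((s - 8)^2 + 1)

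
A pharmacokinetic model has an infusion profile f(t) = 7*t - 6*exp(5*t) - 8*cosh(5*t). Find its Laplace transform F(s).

F(s) = -8*s/(s^2 - 25) - 6/(s - 5) + 7/s^2

The transform is linear, so treat each term independently.
(-6)·[L{e^(5t)} = 1/(s - 5)]; (7)·[L{t} = 1!/s^2 = 1/s^2]; (-8)·[L{cosh(5t)} = s/(s^2 - 25)].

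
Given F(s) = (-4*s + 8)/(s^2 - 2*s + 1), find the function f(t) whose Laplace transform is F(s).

f(t) = 4*t*exp(t) - 4*exp(t)

Factor the denominator: s^2 - 2*s + 1 = (s - 1)^2.
Partial fraction decomposition gives [-4/(s - 1)] + [4/(s - 1)^2].
Invert each term: -4/(s - 1) ↔ -4e^(t); 4/(s - 1)^2 ↔ 4t·e^(t).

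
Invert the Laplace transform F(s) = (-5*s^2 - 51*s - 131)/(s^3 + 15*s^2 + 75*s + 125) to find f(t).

Factor the denominator: s^3 + 15*s^2 + 75*s + 125 = (s + 5)^3.
Partial fraction decomposition gives [-5/(s + 5)] + [-1/(s + 5)^2] + [-1/(s + 5)^3].
Invert each term: -5/(s + 5) ↔ -5e^(-5t); -1/(s + 5)^2 ↔ -t·e^(-5t); -1/(s + 5)^3 ↔ (-1/2)t^2·e^(-5t).

f(t) = -t^2*exp(-5*t)/2 - t*exp(-5*t) - 5*exp(-5*t)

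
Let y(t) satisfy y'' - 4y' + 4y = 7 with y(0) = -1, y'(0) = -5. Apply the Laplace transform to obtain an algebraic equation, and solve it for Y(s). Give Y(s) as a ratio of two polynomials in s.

Y(s) = (-s^2 - s + 7)/(s^3 - 4*s^2 + 4*s)

Apply the Laplace transform to the equation.
The derivative rules (L{y''} = s^2 Y - s·y(0) - y'(0) and L{y'} = sY - y(0), with y(0) = -1, y'(0) = -5) turn the left side into (s^2 - 4*s + 4)Y - (-s - 1).
The right side is L{7} = 7/s.
So (s^2 - 4*s + 4)Y = 7/s + (-s - 1).
Divide through and combine into a single rational function.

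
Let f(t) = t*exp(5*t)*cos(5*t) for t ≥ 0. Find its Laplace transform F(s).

F(s) = s*(s - 10)/(s^2 - 10*s + 50)^2

L{cos(5t)} = s/(s^2 + 25).
Multiplying by e^(5t) shifts s → s - 5, so L{exp(5*t)*cos(5*t)} = (s - 5)/((s - 5)^2 + 25).
Then apply L{t·g(t)} = -d/ds[G(s)] with G(s) = (s - 5)/((s - 5)^2 + 25):
differentiating 1 time and applying the sign gives s*(s - 10)/(s^2 - 10*s + 50)^2.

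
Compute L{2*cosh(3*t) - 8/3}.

2*s/(s^2 - 9) - 8/(3*s)

By linearity of the Laplace transform, transform each term separately.
L{-8/3} = (-8/3)/s; (2)·[L{cosh(3t)} = s/(s^2 - 9)].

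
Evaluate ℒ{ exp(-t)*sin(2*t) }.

L{sin(2t)} = 2/(s^2 + 4).
By the first shifting theorem, multiplying by e^(-t) replaces s with s + 1.

2/((s + 1)^2 + 4)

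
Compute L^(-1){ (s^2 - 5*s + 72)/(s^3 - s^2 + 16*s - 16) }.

Factor the denominator: s^3 - s^2 + 16*s - 16 = (s - 1)*(s^2 + 16).
Partial fraction decomposition gives [4/(s - 1)] + [-3*s/(s^2 + 16)] + [-8/(s^2 + 16)].
Invert each term: 4/(s - 1) ↔ 4e^(t); -3·s/(s^2 + 16) ↔ -3cos(4t); -2·4/(s^2 + 16) ↔ -2sin(4t).

4*exp(t) - 2*sin(4*t) - 3*cos(4*t)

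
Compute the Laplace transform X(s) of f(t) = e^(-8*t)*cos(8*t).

L{cos(8t)} = s/(s^2 + 64).
By the first shifting theorem, multiplying by e^(-8t) replaces s with s + 8.

X(s) = (s + 8)/((s + 8)^2 + 64)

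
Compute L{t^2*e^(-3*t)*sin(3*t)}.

L{sin(3t)} = 3/(s^2 + 9).
Multiplying by e^(-3t) shifts s → s + 3, so L{e^(-3*t)*sin(3*t)} = 3/((s + 3)^2 + 9).
Then apply L{t^2·g(t)} = (-1)^2 d^2/ds^2[G(s)] with G(s) = 3/((s + 3)^2 + 9):
differentiating 2 times and applying the sign gives 18*(s^2 + 6*s + 6)/(s^2 + 6*s + 18)^3.

18*(s^2 + 6*s + 6)/(s^2 + 6*s + 18)^3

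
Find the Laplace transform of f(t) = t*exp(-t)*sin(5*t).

L{sin(5t)} = 5/(s^2 + 25).
Multiplying by e^(-t) shifts s → s + 1, so L{exp(-t)*sin(5*t)} = 5/((s + 1)^2 + 25).
Then apply L{t·g(t)} = -d/ds[G(s)] with G(s) = 5/((s + 1)^2 + 25):
differentiating 1 time and applying the sign gives 10*(s + 1)/(s^2 + 2*s + 26)^2.

10*(s + 1)/(s^2 + 2*s + 26)^2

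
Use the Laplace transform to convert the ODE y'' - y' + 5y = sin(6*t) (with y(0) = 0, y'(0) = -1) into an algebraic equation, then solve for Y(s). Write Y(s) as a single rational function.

Take the Laplace transform of both sides.
The derivative rules (L{y''} = s^2 Y - s·y(0) - y'(0) and L{y'} = sY - y(0), with y(0) = 0, y'(0) = -1) turn the left side into (s^2 - s + 5)Y - (-1).
The right side is L{sin(6*t)} = 6/(s^2 + 36).
So (s^2 - s + 5)Y = 6/(s^2 + 36) + (-1).
Divide through and combine into a single rational function.

Y(s) = (-s^2 - 30)/(s^4 - s^3 + 41*s^2 - 36*s + 180)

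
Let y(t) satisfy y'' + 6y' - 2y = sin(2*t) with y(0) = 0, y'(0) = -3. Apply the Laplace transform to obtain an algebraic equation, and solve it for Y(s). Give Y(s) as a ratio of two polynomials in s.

Y(s) = (-3*s^2 - 10)/(s^4 + 6*s^3 + 2*s^2 + 24*s - 8)

Apply the Laplace transform to the equation.
The derivative rules (L{y''} = s^2 Y - s·y(0) - y'(0) and L{y'} = sY - y(0), with y(0) = 0, y'(0) = -3) turn the left side into (s^2 + 6*s - 2)Y - (-3).
The right side is L{sin(2*t)} = 2/(s^2 + 4).
So (s^2 + 6*s - 2)Y = 2/(s^2 + 4) + (-3).
Divide through and combine into a single rational function.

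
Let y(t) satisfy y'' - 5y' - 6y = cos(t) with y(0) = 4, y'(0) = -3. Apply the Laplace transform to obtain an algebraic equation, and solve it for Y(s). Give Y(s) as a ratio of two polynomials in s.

Y(s) = (4*s^3 - 23*s^2 + 5*s - 23)/(s^4 - 5*s^3 - 5*s^2 - 5*s - 6)

Transform both sides with L{·}.
With L{y''} = s^2 Y - s·y(0) - y'(0) and L{y'} = sY - y(0), with y(0) = 4, y'(0) = -3: the LHS transforms to (s^2 - 5*s - 6)Y - (4*s - 23).
The right side is L{cos(t)} = s/(s^2 + 1).
So (s^2 - 5*s - 6)Y = s/(s^2 + 1) + (4*s - 23).
Divide through and combine into a single rational function.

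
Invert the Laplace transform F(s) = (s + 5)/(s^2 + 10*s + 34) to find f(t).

Rewrite the denominator: s^2 + 10*s + 34 = (s + 5)^2 + 9.
The form in (s + 5) signals a first-shifting-theorem factor e^(-5t).
Since L{cos(3t)} = s/(s^2 + 9), the inverse is e^(-5*t)*cos(3*t).

f(t) = exp(-5*t)*cos(3*t)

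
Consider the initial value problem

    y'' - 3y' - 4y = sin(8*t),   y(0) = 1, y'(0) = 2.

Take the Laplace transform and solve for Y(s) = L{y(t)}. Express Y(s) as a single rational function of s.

Y(s) = (s^3 - s^2 + 64*s - 56)/(s^4 - 3*s^3 + 60*s^2 - 192*s - 256)

Apply the Laplace transform to the equation.
The derivative rules (L{y''} = s^2 Y - s·y(0) - y'(0) and L{y'} = sY - y(0), with y(0) = 1, y'(0) = 2) turn the left side into (s^2 - 3*s - 4)Y - (s - 1).
The right side is L{sin(8*t)} = 8/(s^2 + 64).
So (s^2 - 3*s - 4)Y = 8/(s^2 + 64) + (s - 1).
Divide through and combine into a single rational function.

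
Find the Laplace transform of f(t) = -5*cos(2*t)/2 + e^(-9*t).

-5*s/(2*(s^2 + 4)) + 1/(s + 9)

Apply the Laplace transform termwise.
L{e^(-9t)} = 1/(s + 9); (-5/2)·[L{cos(2t)} = s/(s^2 + 4)].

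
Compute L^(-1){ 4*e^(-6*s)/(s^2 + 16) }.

Heaviside(t - 6)*(sin(4*t - 24))

The factor e^(-6s) signals a time shift by c = 6 (second shifting theorem).
L{sin(4t)} = 4/(s^2 + 16), so L^-1{4/(s^2 + 16)} = sin(4*t).
Hence the inverse is u(t - 6) times that function evaluated at t - 6.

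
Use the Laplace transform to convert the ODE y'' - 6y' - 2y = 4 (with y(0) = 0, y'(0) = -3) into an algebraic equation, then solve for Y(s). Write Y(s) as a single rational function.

Y(s) = (-3*s + 4)/(s^3 - 6*s^2 - 2*s)

Transform both sides with L{·}.
Using L{y''} = s^2 Y - s·y(0) - y'(0) and L{y'} = sY - y(0), with y(0) = 0, y'(0) = -3, the left side becomes (s^2 - 6*s - 2)Y - (-3).
The right side is L{4} = 4/s.
So (s^2 - 6*s - 2)Y = 4/s + (-3).
Divide through and combine into a single rational function.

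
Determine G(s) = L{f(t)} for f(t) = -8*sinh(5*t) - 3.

By linearity of the Laplace transform, transform each term separately.
(-8)·[L{sinh(5t)} = 5/(s^2 - 25)]; L{-3} = -3/s.

G(s) = -40/(s^2 - 25) - 3/s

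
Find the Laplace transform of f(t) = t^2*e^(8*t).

L{e^(8t)} = 1/(s - 8).
Then apply L{t^2·g(t)} = (-1)^2 d^2/ds^2[G(s)] with G(s) = 1/(s - 8):
differentiating 2 times and applying the sign gives 2/(s - 8)^3.

2/(s - 8)^3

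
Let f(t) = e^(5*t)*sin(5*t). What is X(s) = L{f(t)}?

X(s) = 5/((s - 5)^2 + 25)

L{sin(5t)} = 5/(s^2 + 25).
By the first shifting theorem, multiplying by e^(5t) replaces s with s - 5.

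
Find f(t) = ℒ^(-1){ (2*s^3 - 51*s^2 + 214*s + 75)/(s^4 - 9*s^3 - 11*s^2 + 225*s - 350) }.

f(t) = -2*exp(7*t) - 2*exp(5*t) + 3*exp(2*t) + 3*exp(-5*t)

Factor the denominator: s^4 - 9*s^3 - 11*s^2 + 225*s - 350 = (s - 7)*(s - 5)*(s - 2)*(s + 5).
Partial fraction decomposition gives [3/(s - 2)] + [3/(s + 5)] + [-2/(s - 7)] + [-2/(s - 5)].
Invert each term: 3/(s - 2) ↔ 3e^(2t); 3/(s + 5) ↔ 3e^(-5t); -2/(s - 7) ↔ -2e^(7t); -2/(s - 5) ↔ -2e^(5t).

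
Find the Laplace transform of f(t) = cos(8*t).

s/(s^2 + 64)

L{cos(8t)} = s/(s^2 + 64).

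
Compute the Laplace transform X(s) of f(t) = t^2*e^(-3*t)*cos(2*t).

L{cos(2t)} = s/(s^2 + 4).
Multiplying by e^(-3t) shifts s → s + 3, so L{e^(-3*t)*cos(2*t)} = (s + 3)/((s + 3)^2 + 4).
Then apply L{t^2·g(t)} = (-1)^2 d^2/ds^2[G(s)] with G(s) = (s + 3)/((s + 3)^2 + 4):
differentiating 2 times and applying the sign gives 2*(s + 3)*(s^2 + 6*s - 3)/(s^2 + 6*s + 13)^3.

X(s) = 2*(s + 3)*(s^2 + 6*s - 3)/(s^2 + 6*s + 13)^3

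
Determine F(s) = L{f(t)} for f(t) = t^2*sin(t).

F(s) = 2*(3*s^2 - 1)/(s^2 + 1)^3

L{sin(t)} = 1/(s^2 + 1).
Then apply L{t^2·g(t)} = (-1)^2 d^2/ds^2[G(s)] with G(s) = 1/(s^2 + 1):
differentiating 2 times and applying the sign gives 2*(3*s^2 - 1)/(s^2 + 1)^3.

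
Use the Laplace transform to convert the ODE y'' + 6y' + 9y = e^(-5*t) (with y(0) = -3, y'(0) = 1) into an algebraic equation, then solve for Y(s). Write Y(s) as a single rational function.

Take the Laplace transform of both sides.
The derivative rules (L{y''} = s^2 Y - s·y(0) - y'(0) and L{y'} = sY - y(0), with y(0) = -3, y'(0) = 1) turn the left side into (s^2 + 6*s + 9)Y - (-3*s - 17).
The right side is L{e^(-5*t)} = 1/(s + 5).
So (s^2 + 6*s + 9)Y = 1/(s + 5) + (-3*s - 17).
Isolate Y and clear denominators.

Y(s) = (-3*s^2 - 32*s - 84)/(s^3 + 11*s^2 + 39*s + 45)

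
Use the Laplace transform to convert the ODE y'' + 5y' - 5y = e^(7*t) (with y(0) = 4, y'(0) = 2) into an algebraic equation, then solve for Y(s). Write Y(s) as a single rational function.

Y(s) = (4*s^2 - 6*s - 153)/(s^3 - 2*s^2 - 40*s + 35)

Transform both sides with L{·}.
With L{y''} = s^2 Y - s·y(0) - y'(0) and L{y'} = sY - y(0), with y(0) = 4, y'(0) = 2: the LHS transforms to (s^2 + 5*s - 5)Y - (4*s + 22).
The right side is L{e^(7*t)} = 1/(s - 7).
So (s^2 + 5*s - 5)Y = 1/(s - 7) + (4*s + 22).
Divide through and combine into a single rational function.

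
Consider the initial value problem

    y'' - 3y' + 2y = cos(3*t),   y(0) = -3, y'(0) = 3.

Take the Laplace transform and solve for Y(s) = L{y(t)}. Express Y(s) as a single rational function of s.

Transform both sides with L{·}.
The derivative rules (L{y''} = s^2 Y - s·y(0) - y'(0) and L{y'} = sY - y(0), with y(0) = -3, y'(0) = 3) turn the left side into (s^2 - 3*s + 2)Y - (-3*s + 12).
The right side is L{cos(3*t)} = s/(s^2 + 9).
So (s^2 - 3*s + 2)Y = s/(s^2 + 9) + (-3*s + 12).
Solve for Y(s) and write it as one ratio of polynomials.

Y(s) = (-3*s^3 + 12*s^2 - 26*s + 108)/(s^4 - 3*s^3 + 11*s^2 - 27*s + 18)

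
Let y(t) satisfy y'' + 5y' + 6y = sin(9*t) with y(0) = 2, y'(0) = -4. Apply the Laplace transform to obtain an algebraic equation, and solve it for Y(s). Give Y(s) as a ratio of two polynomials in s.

Y(s) = (2*s^3 + 6*s^2 + 162*s + 495)/(s^4 + 5*s^3 + 87*s^2 + 405*s + 486)

Transform both sides with L{·}.
With L{y''} = s^2 Y - s·y(0) - y'(0) and L{y'} = sY - y(0), with y(0) = 2, y'(0) = -4: the LHS transforms to (s^2 + 5*s + 6)Y - (2*s + 6).
The right side is L{sin(9*t)} = 9/(s^2 + 81).
So (s^2 + 5*s + 6)Y = 9/(s^2 + 81) + (2*s + 6).
Isolate Y and clear denominators.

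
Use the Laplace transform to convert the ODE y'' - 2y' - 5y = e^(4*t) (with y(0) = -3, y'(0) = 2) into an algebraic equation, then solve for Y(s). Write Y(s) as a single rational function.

Apply the Laplace transform to the equation.
The derivative rules (L{y''} = s^2 Y - s·y(0) - y'(0) and L{y'} = sY - y(0), with y(0) = -3, y'(0) = 2) turn the left side into (s^2 - 2*s - 5)Y - (-3*s + 8).
The right side is L{e^(4*t)} = 1/(s - 4).
So (s^2 - 2*s - 5)Y = 1/(s - 4) + (-3*s + 8).
Solve for Y(s) and write it as one ratio of polynomials.

Y(s) = (-3*s^2 + 20*s - 31)/(s^3 - 6*s^2 + 3*s + 20)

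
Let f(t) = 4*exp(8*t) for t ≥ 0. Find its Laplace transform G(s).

L{4} = 4/s.
By the first shifting theorem, multiplying by e^(8t) replaces s with s - 8.

G(s) = 4/(s - 8)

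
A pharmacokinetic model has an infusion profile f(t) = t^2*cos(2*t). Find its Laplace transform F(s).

L{cos(2t)} = s/(s^2 + 4).
Then apply L{t^2·g(t)} = (-1)^2 d^2/ds^2[G(s)] with G(s) = s/(s^2 + 4):
differentiating 2 times and applying the sign gives 2*s*(s^2 - 12)/(s^2 + 4)^3.

F(s) = 2*s*(s^2 - 12)/(s^2 + 4)^3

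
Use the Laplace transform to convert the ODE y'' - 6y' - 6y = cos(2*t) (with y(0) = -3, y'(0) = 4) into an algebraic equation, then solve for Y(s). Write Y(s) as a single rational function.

Laplace-transform each side.
Using L{y''} = s^2 Y - s·y(0) - y'(0) and L{y'} = sY - y(0), with y(0) = -3, y'(0) = 4, the left side becomes (s^2 - 6*s - 6)Y - (-3*s + 22).
The right side is L{cos(2*t)} = s/(s^2 + 4).
So (s^2 - 6*s - 6)Y = s/(s^2 + 4) + (-3*s + 22).
Solve for Y(s) and write it as one ratio of polynomials.

Y(s) = (-3*s^3 + 22*s^2 - 11*s + 88)/(s^4 - 6*s^3 - 2*s^2 - 24*s - 24)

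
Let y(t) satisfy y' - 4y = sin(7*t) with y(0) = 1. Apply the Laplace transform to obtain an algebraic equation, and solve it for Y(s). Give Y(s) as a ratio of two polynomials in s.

Apply the Laplace transform to the equation.
With L{y'} = sY - y(0) = sY - 1: the LHS transforms to (s - 4)Y - (1).
The right side is L{sin(7*t)} = 7/(s^2 + 49).
So (s - 4)Y = 7/(s^2 + 49) + (1).
Divide through and combine into a single rational function.

Y(s) = (s^2 + 56)/(s^3 - 4*s^2 + 49*s - 196)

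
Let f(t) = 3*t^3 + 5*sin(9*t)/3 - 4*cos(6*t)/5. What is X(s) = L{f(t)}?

X(s) = -4*s/(5*(s^2 + 36)) + 15/(s^2 + 81) + 18/s^4

Apply the Laplace transform termwise.
(3)·[L{t^3} = 3!/s^4 = 6/s^4]; (-4/5)·[L{cos(6t)} = s/(s^2 + 36)]; (5/3)·[L{sin(9t)} = 9/(s^2 + 81)].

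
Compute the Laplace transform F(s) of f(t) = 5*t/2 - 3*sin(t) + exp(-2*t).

Apply the Laplace transform termwise.
(-3)·[L{sin(t)} = 1/(s^2 + 1)]; L{e^(-2t)} = 1/(s + 2); (5/2)·[L{t} = 1!/s^2 = 1/s^2].

F(s) = -3/(s^2 + 1) + 1/(s + 2) + 5/(2*s^2)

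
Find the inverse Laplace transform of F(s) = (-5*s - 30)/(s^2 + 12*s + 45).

-5*exp(-6*t)*cos(3*t)

Rewrite the denominator: s^2 + 12*s + 45 = (s + 6)^2 + 9.
The form in (s + 6) signals a first-shifting-theorem factor e^(-6t).
Since L{cos(3t)} = s/(s^2 + 9), the inverse is e^(-6*t)*cos(3*t), scaled by -5.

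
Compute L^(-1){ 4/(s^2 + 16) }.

sin(4*t)

Since L{sin(4t)} = 4/(s^2 + 16), the inverse is sin(4*t).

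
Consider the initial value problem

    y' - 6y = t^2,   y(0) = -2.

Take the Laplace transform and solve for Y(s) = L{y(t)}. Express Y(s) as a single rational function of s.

Take the Laplace transform of both sides.
Using L{y'} = sY - y(0) = sY - (-2), the left side becomes (s - 6)Y - (-2).
The right side is L{t^2} = 2/s^3.
So (s - 6)Y = 2/s^3 + (-2).
Divide through and combine into a single rational function.

Y(s) = (-2*s^3 + 2)/(s^4 - 6*s^3)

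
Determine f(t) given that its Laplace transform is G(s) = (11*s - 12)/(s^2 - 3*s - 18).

Factor the denominator: s^2 - 3*s - 18 = (s - 6)*(s + 3).
Partial fraction decomposition gives [5/(s + 3)] + [6/(s - 6)].
Invert each term: 5/(s + 3) ↔ 5e^(-3t); 6/(s - 6) ↔ 6e^(6t).

f(t) = 6*exp(6*t) + 5*exp(-3*t)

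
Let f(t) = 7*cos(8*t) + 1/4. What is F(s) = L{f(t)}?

Apply the Laplace transform termwise.
(7)·[L{cos(8t)} = s/(s^2 + 64)]; L{1/4} = (1/4)/s.

F(s) = 7*s/(s^2 + 64) + 1/(4*s)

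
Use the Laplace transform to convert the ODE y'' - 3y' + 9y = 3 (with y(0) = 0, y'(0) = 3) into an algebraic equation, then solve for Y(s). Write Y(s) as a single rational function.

Transform both sides with L{·}.
With L{y''} = s^2 Y - s·y(0) - y'(0) and L{y'} = sY - y(0), with y(0) = 0, y'(0) = 3: the LHS transforms to (s^2 - 3*s + 9)Y - (3).
The right side is L{3} = 3/s.
So (s^2 - 3*s + 9)Y = 3/s + (3).
Isolate Y and clear denominators.

Y(s) = (3*s + 3)/(s^3 - 3*s^2 + 9*s)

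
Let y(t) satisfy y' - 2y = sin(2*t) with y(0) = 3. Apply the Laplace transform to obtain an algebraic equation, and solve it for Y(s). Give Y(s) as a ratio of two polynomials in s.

Y(s) = (3*s^2 + 14)/(s^3 - 2*s^2 + 4*s - 8)

Laplace-transform each side.
With L{y'} = sY - y(0) = sY - 3: the LHS transforms to (s - 2)Y - (3).
The right side is L{sin(2*t)} = 2/(s^2 + 4).
So (s - 2)Y = 2/(s^2 + 4) + (3).
Divide through and combine into a single rational function.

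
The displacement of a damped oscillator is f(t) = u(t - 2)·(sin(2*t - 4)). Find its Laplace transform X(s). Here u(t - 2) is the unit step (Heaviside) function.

X(s) = 2*exp(-2*s)/(s^2 + 4)

By the second shifting theorem, L{u(t - c)·g(t - c)} = e^(-cs)·G(s) with c = 2 and G(s) = L{g(t)}.
L{sin(2t)} = 2/(s^2 + 4).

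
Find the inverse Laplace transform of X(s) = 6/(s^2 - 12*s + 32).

Rewrite the denominator: s^2 - 12*s + 32 = (s - 6)^2 - 4.
The form in (s - 6) signals a first-shifting-theorem factor e^(6t).
Since L{sinh(2t)} = 2/(s^2 - 4), the inverse is exp(6*t)*sinh(2*t), scaled by 3.

3*exp(6*t)*sinh(2*t)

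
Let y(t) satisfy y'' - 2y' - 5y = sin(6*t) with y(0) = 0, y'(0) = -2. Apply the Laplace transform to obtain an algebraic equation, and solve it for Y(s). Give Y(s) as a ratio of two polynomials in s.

Apply the Laplace transform to the equation.
The derivative rules (L{y''} = s^2 Y - s·y(0) - y'(0) and L{y'} = sY - y(0), with y(0) = 0, y'(0) = -2) turn the left side into (s^2 - 2*s - 5)Y - (-2).
The right side is L{sin(6*t)} = 6/(s^2 + 36).
So (s^2 - 2*s - 5)Y = 6/(s^2 + 36) + (-2).
Isolate Y and clear denominators.

Y(s) = (-2*s^2 - 66)/(s^4 - 2*s^3 + 31*s^2 - 72*s - 180)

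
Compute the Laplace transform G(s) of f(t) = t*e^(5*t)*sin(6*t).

L{sin(6t)} = 6/(s^2 + 36).
Multiplying by e^(5t) shifts s → s - 5, so L{e^(5*t)*sin(6*t)} = 6/((s - 5)^2 + 36).
Then apply L{t·g(t)} = -d/ds[H(s)] with H(s) = 6/((s - 5)^2 + 36):
differentiating 1 time and applying the sign gives 12*(s - 5)/(s^2 - 10*s + 61)^2.

G(s) = 12*(s - 5)/(s^2 - 10*s + 61)^2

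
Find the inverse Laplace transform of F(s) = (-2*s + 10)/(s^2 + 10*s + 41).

5*exp(-5*t)*sin(4*t) - 2*exp(-5*t)*cos(4*t)

Complete the square in the denominator: s^2 + 10*s + 41 = (s + 5)^2 + 4^2.
Split the numerator to match: -2*s + 10 = -2·(s + 5) + 5·4.
Invert each term: -2·(s + 5)/((s + 5)^2 + 16) ↔ -2e^(-5t)cos(4t); 5·4/((s + 5)^2 + 16) ↔ 5e^(-5t)sin(4t).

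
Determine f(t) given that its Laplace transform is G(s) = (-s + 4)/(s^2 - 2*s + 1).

f(t) = 3*t*exp(t) - exp(t)

Factor the denominator: s^2 - 2*s + 1 = (s - 1)^2.
Partial fraction decomposition gives [-1/(s - 1)] + [3/(s - 1)^2].
Invert each term: -1/(s - 1) ↔ -e^(t); 3/(s - 1)^2 ↔ 3t·e^(t).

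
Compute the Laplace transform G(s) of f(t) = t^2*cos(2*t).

G(s) = 2*s*(s^2 - 12)/(s^2 + 4)^3

L{cos(2t)} = s/(s^2 + 4).
Then apply L{t^2·g(t)} = (-1)^2 d^2/ds^2[H(s)] with H(s) = s/(s^2 + 4):
differentiating 2 times and applying the sign gives 2*s*(s^2 - 12)/(s^2 + 4)^3.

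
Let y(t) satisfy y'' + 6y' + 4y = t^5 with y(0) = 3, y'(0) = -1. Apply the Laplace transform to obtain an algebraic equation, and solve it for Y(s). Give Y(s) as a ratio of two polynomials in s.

Y(s) = (3*s^7 + 17*s^6 + 120)/(s^8 + 6*s^7 + 4*s^6)

Take the Laplace transform of both sides.
Using L{y''} = s^2 Y - s·y(0) - y'(0) and L{y'} = sY - y(0), with y(0) = 3, y'(0) = -1, the left side becomes (s^2 + 6*s + 4)Y - (3*s + 17).
The right side is L{t^5} = 120/s^6.
So (s^2 + 6*s + 4)Y = 120/s^6 + (3*s + 17).
Divide through and combine into a single rational function.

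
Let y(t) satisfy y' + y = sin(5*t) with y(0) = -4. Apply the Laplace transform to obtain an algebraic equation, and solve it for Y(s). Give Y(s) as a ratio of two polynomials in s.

Laplace-transform each side.
Using L{y'} = sY - y(0) = sY - (-4), the left side becomes (s + 1)Y - (-4).
The right side is L{sin(5*t)} = 5/(s^2 + 25).
So (s + 1)Y = 5/(s^2 + 25) + (-4).
Isolate Y and clear denominators.

Y(s) = (-4*s^2 - 95)/(s^3 + s^2 + 25*s + 25)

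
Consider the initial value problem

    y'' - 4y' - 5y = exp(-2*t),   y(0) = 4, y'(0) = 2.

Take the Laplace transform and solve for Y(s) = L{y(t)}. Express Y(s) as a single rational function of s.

Transform both sides with L{·}.
The derivative rules (L{y''} = s^2 Y - s·y(0) - y'(0) and L{y'} = sY - y(0), with y(0) = 4, y'(0) = 2) turn the left side into (s^2 - 4*s - 5)Y - (4*s - 14).
The right side is L{exp(-2*t)} = 1/(s + 2).
So (s^2 - 4*s - 5)Y = 1/(s + 2) + (4*s - 14).
Isolate Y and clear denominators.

Y(s) = (4*s^2 - 6*s - 27)/(s^3 - 2*s^2 - 13*s - 10)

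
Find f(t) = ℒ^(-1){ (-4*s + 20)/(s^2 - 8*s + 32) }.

Complete the square in the denominator: s^2 - 8*s + 32 = (s - 4)^2 + 4^2.
Split the numerator to match: -4*s + 20 = -4·(s - 4) + 1·4.
Invert each term: -4·(s - 4)/((s - 4)^2 + 16) ↔ -4e^(4t)cos(4t); 1·4/((s - 4)^2 + 16) ↔ e^(4t)sin(4t).

f(t) = exp(4*t)*sin(4*t) - 4*exp(4*t)*cos(4*t)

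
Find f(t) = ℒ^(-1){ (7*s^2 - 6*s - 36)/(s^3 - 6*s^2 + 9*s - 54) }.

Factor the denominator: s^3 - 6*s^2 + 9*s - 54 = (s - 6)*(s^2 + 9).
Partial fraction decomposition gives [4/(s - 6)] + [3*s/(s^2 + 9)] + [12/(s^2 + 9)].
Invert each term: 4/(s - 6) ↔ 4e^(6t); 3·s/(s^2 + 9) ↔ 3cos(3t); 4·3/(s^2 + 9) ↔ 4sin(3t).

f(t) = 4*exp(6*t) + 4*sin(3*t) + 3*cos(3*t)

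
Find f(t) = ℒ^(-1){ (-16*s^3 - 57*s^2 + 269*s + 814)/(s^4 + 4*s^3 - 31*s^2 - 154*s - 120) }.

f(t) = -4*exp(6*t) - 6*exp(-t) - 5*exp(-4*t) - exp(-5*t)

Factor the denominator: s^4 + 4*s^3 - 31*s^2 - 154*s - 120 = (s - 6)*(s + 1)*(s + 4)*(s + 5).
Partial fraction decomposition gives [-5/(s + 4)] + [-4/(s - 6)] + [-1/(s + 5)] + [-6/(s + 1)].
Invert each term: -5/(s + 4) ↔ -5e^(-4t); -4/(s - 6) ↔ -4e^(6t); -1/(s + 5) ↔ -e^(-5t); -6/(s + 1) ↔ -6e^(-t).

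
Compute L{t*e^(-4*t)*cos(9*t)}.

(s - 5)*(s + 13)/(s^2 + 8*s + 97)^2

L{cos(9t)} = s/(s^2 + 81).
Multiplying by e^(-4t) shifts s → s + 4, so L{e^(-4*t)*cos(9*t)} = (s + 4)/((s + 4)^2 + 81).
Then apply L{t·g(t)} = -d/ds[G(s)] with G(s) = (s + 4)/((s + 4)^2 + 81):
differentiating 1 time and applying the sign gives (s - 5)*(s + 13)/(s^2 + 8*s + 97)^2.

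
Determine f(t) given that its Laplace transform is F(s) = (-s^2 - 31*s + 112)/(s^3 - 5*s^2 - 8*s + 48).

Factor the denominator: s^3 - 5*s^2 - 8*s + 48 = (s - 4)^2*(s + 3).
Partial fraction decomposition gives [-5/(s - 4)] + [-4/(s - 4)^2] + [4/(s + 3)].
Invert each term: -5/(s - 4) ↔ -5e^(4t); -4/(s - 4)^2 ↔ -4t·e^(4t); 4/(s + 3) ↔ 4e^(-3t).

f(t) = -4*t*exp(4*t) - 5*exp(4*t) + 4*exp(-3*t)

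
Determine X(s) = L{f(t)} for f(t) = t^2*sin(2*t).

X(s) = 4*(3*s^2 - 4)/(s^2 + 4)^3

L{sin(2t)} = 2/(s^2 + 4).
Then apply L{t^2·g(t)} = (-1)^2 d^2/ds^2[G(s)] with G(s) = 2/(s^2 + 4):
differentiating 2 times and applying the sign gives 4*(3*s^2 - 4)/(s^2 + 4)^3.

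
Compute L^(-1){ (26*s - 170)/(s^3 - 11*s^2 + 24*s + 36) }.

Factor the denominator: s^3 - 11*s^2 + 24*s + 36 = (s - 6)^2*(s + 1).
Partial fraction decomposition gives [4/(s - 6)] + [-2/(s - 6)^2] + [-4/(s + 1)].
Invert each term: 4/(s - 6) ↔ 4e^(6t); -2/(s - 6)^2 ↔ -2t·e^(6t); -4/(s + 1) ↔ -4e^(-t).

-2*t*exp(6*t) + 4*exp(6*t) - 4*exp(-t)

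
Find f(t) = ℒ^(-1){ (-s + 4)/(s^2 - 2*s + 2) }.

f(t) = 3*exp(t)*sin(t) - exp(t)*cos(t)

Complete the square in the denominator: s^2 - 2*s + 2 = (s - 1)^2 + 1^2.
Split the numerator to match: -s + 4 = -1·(s - 1) + 3·1.
Invert each term: -1·(s - 1)/((s - 1)^2 + 1) ↔ -e^(t)cos(t); 3·1/((s - 1)^2 + 1) ↔ 3e^(t)sin(t).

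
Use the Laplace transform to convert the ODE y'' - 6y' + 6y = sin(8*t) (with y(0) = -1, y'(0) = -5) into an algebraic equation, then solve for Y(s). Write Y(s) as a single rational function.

Y(s) = (-s^3 + s^2 - 64*s + 72)/(s^4 - 6*s^3 + 70*s^2 - 384*s + 384)

Take the Laplace transform of both sides.
With L{y''} = s^2 Y - s·y(0) - y'(0) and L{y'} = sY - y(0), with y(0) = -1, y'(0) = -5: the LHS transforms to (s^2 - 6*s + 6)Y - (-s + 1).
The right side is L{sin(8*t)} = 8/(s^2 + 64).
So (s^2 - 6*s + 6)Y = 8/(s^2 + 64) + (-s + 1).
Divide through and combine into a single rational function.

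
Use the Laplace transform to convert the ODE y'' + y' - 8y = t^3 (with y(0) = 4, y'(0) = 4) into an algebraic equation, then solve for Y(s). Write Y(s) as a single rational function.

Y(s) = (4*s^5 + 8*s^4 + 6)/(s^6 + s^5 - 8*s^4)

Apply the Laplace transform to the equation.
The derivative rules (L{y''} = s^2 Y - s·y(0) - y'(0) and L{y'} = sY - y(0), with y(0) = 4, y'(0) = 4) turn the left side into (s^2 + s - 8)Y - (4*s + 8).
The right side is L{t^3} = 6/s^4.
So (s^2 + s - 8)Y = 6/s^4 + (4*s + 8).
Divide through and combine into a single rational function.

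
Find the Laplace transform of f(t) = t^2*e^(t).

2/(s - 1)^3

L{t^2} = 2!/s^3 = 2/s^3.
By the first shifting theorem, multiplying by e^(t) replaces s with s - 1.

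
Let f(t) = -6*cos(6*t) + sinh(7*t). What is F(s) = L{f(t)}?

F(s) = -6*s/(s^2 + 36) + 7/(s^2 - 49)

By linearity of the Laplace transform, transform each term separately.
L{sinh(7t)} = 7/(s^2 - 49); (-6)·[L{cos(6t)} = s/(s^2 + 36)].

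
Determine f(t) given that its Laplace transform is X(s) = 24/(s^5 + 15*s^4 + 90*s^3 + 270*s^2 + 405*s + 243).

Rewrite the denominator: s^5 + 15*s^4 + 90*s^3 + 270*s^2 + 405*s + 243 = (s + 3)^5.
The form in (s + 3) signals a first-shifting-theorem factor e^(-3t).
Since L{t^4} = 4!/s^5 = 24/s^5, the inverse is t^4*e^(-3*t).

f(t) = t^4*exp(-3*t)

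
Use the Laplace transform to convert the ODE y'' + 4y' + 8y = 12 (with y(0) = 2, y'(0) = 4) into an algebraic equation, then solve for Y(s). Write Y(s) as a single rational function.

Apply the Laplace transform to the equation.
With L{y''} = s^2 Y - s·y(0) - y'(0) and L{y'} = sY - y(0), with y(0) = 2, y'(0) = 4: the LHS transforms to (s^2 + 4*s + 8)Y - (2*s + 12).
The right side is L{12} = 12/s.
So (s^2 + 4*s + 8)Y = 12/s + (2*s + 12).
Solve for Y(s) and write it as one ratio of polynomials.

Y(s) = (2*s^2 + 12*s + 12)/(s^3 + 4*s^2 + 8*s)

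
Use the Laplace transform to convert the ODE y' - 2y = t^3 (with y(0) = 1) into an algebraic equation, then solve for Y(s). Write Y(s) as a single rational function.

Transform both sides with L{·}.
Using L{y'} = sY - y(0) = sY - 1, the left side becomes (s - 2)Y - (1).
The right side is L{t^3} = 6/s^4.
So (s - 2)Y = 6/s^4 + (1).
Divide through and combine into a single rational function.

Y(s) = (s^4 + 6)/(s^5 - 2*s^4)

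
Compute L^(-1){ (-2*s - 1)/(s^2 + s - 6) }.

-exp(2*t) - exp(-3*t)

Factor the denominator: s^2 + s - 6 = (s - 2)*(s + 3).
Partial fraction decomposition gives [-1/(s + 3)] + [-1/(s - 2)].
Invert each term: -1/(s + 3) ↔ -e^(-3t); -1/(s - 2) ↔ -e^(2t).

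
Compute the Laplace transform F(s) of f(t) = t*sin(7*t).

L{sin(7t)} = 7/(s^2 + 49).
Then apply L{t·g(t)} = -d/ds[G(s)] with G(s) = 7/(s^2 + 49):
differentiating 1 time and applying the sign gives 14*s/(s^2 + 49)^2.

F(s) = 14*s/(s^2 + 49)^2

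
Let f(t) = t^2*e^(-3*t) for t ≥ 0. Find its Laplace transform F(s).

F(s) = 2/(s + 3)^3

L{e^(-3t)} = 1/(s + 3).
Then apply L{t^2·g(t)} = (-1)^2 d^2/ds^2[G(s)] with G(s) = 1/(s + 3):
differentiating 2 times and applying the sign gives 2/(s + 3)^3.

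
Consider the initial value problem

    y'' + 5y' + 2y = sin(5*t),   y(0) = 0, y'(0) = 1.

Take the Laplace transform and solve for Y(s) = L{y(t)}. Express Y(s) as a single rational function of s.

Y(s) = (s^2 + 30)/(s^4 + 5*s^3 + 27*s^2 + 125*s + 50)

Apply the Laplace transform to the equation.
The derivative rules (L{y''} = s^2 Y - s·y(0) - y'(0) and L{y'} = sY - y(0), with y(0) = 0, y'(0) = 1) turn the left side into (s^2 + 5*s + 2)Y - (1).
The right side is L{sin(5*t)} = 5/(s^2 + 25).
So (s^2 + 5*s + 2)Y = 5/(s^2 + 25) + (1).
Solve for Y(s) and write it as one ratio of polynomials.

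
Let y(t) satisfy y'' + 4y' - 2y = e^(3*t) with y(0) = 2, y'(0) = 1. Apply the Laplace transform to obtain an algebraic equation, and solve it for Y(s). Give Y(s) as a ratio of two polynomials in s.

Transform both sides with L{·}.
With L{y''} = s^2 Y - s·y(0) - y'(0) and L{y'} = sY - y(0), with y(0) = 2, y'(0) = 1: the LHS transforms to (s^2 + 4*s - 2)Y - (2*s + 9).
The right side is L{e^(3*t)} = 1/(s - 3).
So (s^2 + 4*s - 2)Y = 1/(s - 3) + (2*s + 9).
Solve for Y(s) and write it as one ratio of polynomials.

Y(s) = (2*s^2 + 3*s - 26)/(s^3 + s^2 - 14*s + 6)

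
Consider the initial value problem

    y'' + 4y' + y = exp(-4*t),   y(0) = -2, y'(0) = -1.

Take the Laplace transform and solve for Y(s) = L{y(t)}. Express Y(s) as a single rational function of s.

Y(s) = (-2*s^2 - 17*s - 35)/(s^3 + 8*s^2 + 17*s + 4)

Apply the Laplace transform to the equation.
The derivative rules (L{y''} = s^2 Y - s·y(0) - y'(0) and L{y'} = sY - y(0), with y(0) = -2, y'(0) = -1) turn the left side into (s^2 + 4*s + 1)Y - (-2*s - 9).
The right side is L{exp(-4*t)} = 1/(s + 4).
So (s^2 + 4*s + 1)Y = 1/(s + 4) + (-2*s - 9).
Solve for Y(s) and write it as one ratio of polynomials.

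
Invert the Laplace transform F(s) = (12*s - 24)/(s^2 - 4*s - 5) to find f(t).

f(t) = 6*exp(5*t) + 6*exp(-t)

Factor the denominator: s^2 - 4*s - 5 = (s - 5)*(s + 1).
Partial fraction decomposition gives [6/(s + 1)] + [6/(s - 5)].
Invert each term: 6/(s + 1) ↔ 6e^(-t); 6/(s - 5) ↔ 6e^(5t).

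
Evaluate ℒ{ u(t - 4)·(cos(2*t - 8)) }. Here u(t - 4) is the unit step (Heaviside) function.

s*exp(-4*s)/(s^2 + 4)

By the second shifting theorem, L{u(t - c)·g(t - c)} = e^(-cs)·G(s) with c = 4 and G(s) = L{g(t)}.
L{cos(2t)} = s/(s^2 + 4).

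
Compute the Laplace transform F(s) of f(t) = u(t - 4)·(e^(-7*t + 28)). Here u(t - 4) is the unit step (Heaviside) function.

By the second shifting theorem, L{u(t - c)·g(t - c)} = e^(-cs)·G(s) with c = 4 and G(s) = L{g(t)}.
L{e^(-7t)} = 1/(s + 7).

F(s) = exp(-4*s)/(s + 7)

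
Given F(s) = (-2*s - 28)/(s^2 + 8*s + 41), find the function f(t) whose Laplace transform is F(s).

f(t) = -4*exp(-4*t)*sin(5*t) - 2*exp(-4*t)*cos(5*t)

Complete the square in the denominator: s^2 + 8*s + 41 = (s + 4)^2 + 5^2.
Split the numerator to match: -2*s - 28 = -2·(s + 4) - 4·5.
Invert each term: -2·(s + 4)/((s + 4)^2 + 25) ↔ -2e^(-4t)cos(5t); -4·5/((s + 4)^2 + 25) ↔ -4e^(-4t)sin(5t).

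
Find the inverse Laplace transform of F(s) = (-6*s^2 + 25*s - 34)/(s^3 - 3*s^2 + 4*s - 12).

-exp(3*t) + 5*sin(2*t) - 5*cos(2*t)

Factor the denominator: s^3 - 3*s^2 + 4*s - 12 = (s - 3)*(s^2 + 4).
Partial fraction decomposition gives [-1/(s - 3)] + [-5*s/(s^2 + 4)] + [10/(s^2 + 4)].
Invert each term: -1/(s - 3) ↔ -e^(3t); -5·s/(s^2 + 4) ↔ -5cos(2t); 5·2/(s^2 + 4) ↔ 5sin(2t).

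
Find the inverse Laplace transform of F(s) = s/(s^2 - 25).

Since L{cosh(5t)} = s/(s^2 - 25), the inverse is cosh(5*t).

cosh(5*t)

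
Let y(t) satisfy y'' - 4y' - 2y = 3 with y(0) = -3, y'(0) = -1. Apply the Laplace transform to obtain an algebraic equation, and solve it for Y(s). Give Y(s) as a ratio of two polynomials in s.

Transform both sides with L{·}.
The derivative rules (L{y''} = s^2 Y - s·y(0) - y'(0) and L{y'} = sY - y(0), with y(0) = -3, y'(0) = -1) turn the left side into (s^2 - 4*s - 2)Y - (-3*s + 11).
The right side is L{3} = 3/s.
So (s^2 - 4*s - 2)Y = 3/s + (-3*s + 11).
Solve for Y(s) and write it as one ratio of polynomials.

Y(s) = (-3*s^2 + 11*s + 3)/(s^3 - 4*s^2 - 2*s)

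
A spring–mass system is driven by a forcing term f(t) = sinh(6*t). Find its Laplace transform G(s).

L{sinh(6t)} = 6/(s^2 - 36).

G(s) = 6/(s^2 - 36)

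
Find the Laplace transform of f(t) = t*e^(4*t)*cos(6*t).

L{cos(6t)} = s/(s^2 + 36).
Multiplying by e^(4t) shifts s → s - 4, so L{e^(4*t)*cos(6*t)} = (s - 4)/((s - 4)^2 + 36).
Then apply L{t·g(t)} = -d/ds[G(s)] with G(s) = (s - 4)/((s - 4)^2 + 36):
differentiating 1 time and applying the sign gives (s - 10)*(s + 2)/(s^2 - 8*s + 52)^2.

(s - 10)*(s + 2)/(s^2 - 8*s + 52)^2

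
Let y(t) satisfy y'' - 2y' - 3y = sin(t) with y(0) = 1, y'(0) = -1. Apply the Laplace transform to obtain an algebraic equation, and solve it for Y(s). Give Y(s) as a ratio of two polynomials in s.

Transform both sides with L{·}.
The derivative rules (L{y''} = s^2 Y - s·y(0) - y'(0) and L{y'} = sY - y(0), with y(0) = 1, y'(0) = -1) turn the left side into (s^2 - 2*s - 3)Y - (s - 3).
The right side is L{sin(t)} = 1/(s^2 + 1).
So (s^2 - 2*s - 3)Y = 1/(s^2 + 1) + (s - 3).
Solve for Y(s) and write it as one ratio of polynomials.

Y(s) = (s^3 - 3*s^2 + s - 2)/(s^4 - 2*s^3 - 2*s^2 - 2*s - 3)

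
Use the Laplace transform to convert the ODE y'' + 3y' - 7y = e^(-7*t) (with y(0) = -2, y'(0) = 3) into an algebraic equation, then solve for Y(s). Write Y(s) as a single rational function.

Y(s) = (-2*s^2 - 17*s - 20)/(s^3 + 10*s^2 + 14*s - 49)

Laplace-transform each side.
Using L{y''} = s^2 Y - s·y(0) - y'(0) and L{y'} = sY - y(0), with y(0) = -2, y'(0) = 3, the left side becomes (s^2 + 3*s - 7)Y - (-2*s - 3).
The right side is L{e^(-7*t)} = 1/(s + 7).
So (s^2 + 3*s - 7)Y = 1/(s + 7) + (-2*s - 3).
Divide through and combine into a single rational function.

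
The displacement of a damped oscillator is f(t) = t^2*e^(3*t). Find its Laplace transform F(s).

L{e^(3t)} = 1/(s - 3).
Then apply L{t^2·g(t)} = (-1)^2 d^2/ds^2[G(s)] with G(s) = 1/(s - 3):
differentiating 2 times and applying the sign gives 2/(s - 3)^3.

F(s) = 2/(s - 3)^3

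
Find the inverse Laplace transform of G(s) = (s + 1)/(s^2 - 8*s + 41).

exp(4*t)*sin(5*t) + exp(4*t)*cos(5*t)

Complete the square in the denominator: s^2 - 8*s + 41 = (s - 4)^2 + 5^2.
Split the numerator to match: s + 1 = 1·(s - 4) + 1·5.
Invert each term: 1·(s - 4)/((s - 4)^2 + 25) ↔ e^(4t)cos(5t); 1·5/((s - 4)^2 + 25) ↔ e^(4t)sin(5t).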